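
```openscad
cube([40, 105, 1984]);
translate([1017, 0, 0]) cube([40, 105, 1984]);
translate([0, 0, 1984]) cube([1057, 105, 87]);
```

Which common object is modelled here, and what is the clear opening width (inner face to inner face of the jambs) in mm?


A door frame. The clear opening width is 977 mm.

Two 1984 mm tall posts with a header on top — a door frame. The left jamb is 40 mm wide at x = 0; the right jamb starts at x = 1017. The clear opening is 1017 − 40 = 977 mm.


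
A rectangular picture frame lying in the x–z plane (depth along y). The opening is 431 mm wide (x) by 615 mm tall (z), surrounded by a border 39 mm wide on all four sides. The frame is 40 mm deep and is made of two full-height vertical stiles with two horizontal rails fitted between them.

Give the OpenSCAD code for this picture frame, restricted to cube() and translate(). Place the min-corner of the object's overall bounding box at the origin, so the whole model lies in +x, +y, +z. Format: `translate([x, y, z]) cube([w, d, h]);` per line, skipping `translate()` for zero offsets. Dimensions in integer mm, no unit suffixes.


cube([39, 40, 693]);
translate([470, 0, 0]) cube([39, 40, 693]);
translate([39, 0, 0]) cube([431, 40, 39]);
translate([39, 0, 654]) cube([431, 40, 39]);


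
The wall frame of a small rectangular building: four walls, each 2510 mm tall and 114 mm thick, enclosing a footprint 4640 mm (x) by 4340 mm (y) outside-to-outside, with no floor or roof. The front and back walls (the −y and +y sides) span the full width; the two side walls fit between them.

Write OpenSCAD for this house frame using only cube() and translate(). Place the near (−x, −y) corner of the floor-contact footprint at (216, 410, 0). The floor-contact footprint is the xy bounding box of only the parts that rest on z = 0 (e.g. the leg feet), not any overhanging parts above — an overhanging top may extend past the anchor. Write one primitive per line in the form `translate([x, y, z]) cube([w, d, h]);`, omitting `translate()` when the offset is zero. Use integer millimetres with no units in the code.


translate([216, 410, 0]) cube([4640, 114, 2510]);
translate([216, 4636, 0]) cube([4640, 114, 2510]);
translate([216, 524, 0]) cube([114, 4112, 2510]);
translate([4742, 524, 0]) cube([114, 4112, 2510]);


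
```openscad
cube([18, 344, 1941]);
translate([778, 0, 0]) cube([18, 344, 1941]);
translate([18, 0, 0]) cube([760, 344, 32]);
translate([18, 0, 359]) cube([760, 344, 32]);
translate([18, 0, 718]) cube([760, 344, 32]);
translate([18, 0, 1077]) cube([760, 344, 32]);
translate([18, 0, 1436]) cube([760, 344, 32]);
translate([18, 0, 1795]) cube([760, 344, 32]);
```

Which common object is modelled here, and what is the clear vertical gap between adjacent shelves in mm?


A bookshelf. The clear shelf gap is 327 mm.

Two tall side panels with 6 horizontal boards between them — a bookshelf. The first two shelf undersides are at z = 0 and z = 359; with shelf thickness 32, the clear gap is 359 − 0 − 32 = 327 mm.


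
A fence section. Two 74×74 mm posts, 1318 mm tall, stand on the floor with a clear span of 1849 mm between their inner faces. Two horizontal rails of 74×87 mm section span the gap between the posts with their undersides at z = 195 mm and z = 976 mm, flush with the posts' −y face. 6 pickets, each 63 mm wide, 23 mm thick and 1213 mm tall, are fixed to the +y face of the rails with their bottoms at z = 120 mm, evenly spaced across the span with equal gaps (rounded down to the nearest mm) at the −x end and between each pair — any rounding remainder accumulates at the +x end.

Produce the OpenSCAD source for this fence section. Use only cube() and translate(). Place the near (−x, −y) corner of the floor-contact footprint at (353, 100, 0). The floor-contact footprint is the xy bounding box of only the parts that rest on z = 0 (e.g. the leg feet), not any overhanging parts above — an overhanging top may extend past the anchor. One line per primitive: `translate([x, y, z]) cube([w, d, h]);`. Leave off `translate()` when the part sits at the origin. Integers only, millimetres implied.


translate([353, 100, 0]) cube([74, 74, 1318]);
translate([2276, 100, 0]) cube([74, 74, 1318]);
translate([427, 100, 195]) cube([1849, 74, 87]);
translate([427, 100, 976]) cube([1849, 74, 87]);
translate([637, 174, 120]) cube([63, 23, 1213]);
translate([910, 174, 120]) cube([63, 23, 1213]);
translate([1183, 174, 120]) cube([63, 23, 1213]);
translate([1456, 174, 120]) cube([63, 23, 1213]);
translate([1729, 174, 120]) cube([63, 23, 1213]);
translate([2002, 174, 120]) cube([63, 23, 1213]);


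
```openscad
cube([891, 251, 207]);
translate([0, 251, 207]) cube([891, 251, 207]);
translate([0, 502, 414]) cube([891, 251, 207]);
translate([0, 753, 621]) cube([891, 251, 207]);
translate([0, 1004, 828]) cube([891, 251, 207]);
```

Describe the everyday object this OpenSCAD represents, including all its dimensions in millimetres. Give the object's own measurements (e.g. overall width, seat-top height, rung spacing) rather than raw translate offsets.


A straight staircase of 5 solid steps. Each step is 891 mm wide (x), 251 mm deep (y, the going) and 207 mm tall (the rise). The first step rests on the floor; each subsequent step sits one going further in +y and one rise higher in +z, directly behind and above the previous step with no overlap.


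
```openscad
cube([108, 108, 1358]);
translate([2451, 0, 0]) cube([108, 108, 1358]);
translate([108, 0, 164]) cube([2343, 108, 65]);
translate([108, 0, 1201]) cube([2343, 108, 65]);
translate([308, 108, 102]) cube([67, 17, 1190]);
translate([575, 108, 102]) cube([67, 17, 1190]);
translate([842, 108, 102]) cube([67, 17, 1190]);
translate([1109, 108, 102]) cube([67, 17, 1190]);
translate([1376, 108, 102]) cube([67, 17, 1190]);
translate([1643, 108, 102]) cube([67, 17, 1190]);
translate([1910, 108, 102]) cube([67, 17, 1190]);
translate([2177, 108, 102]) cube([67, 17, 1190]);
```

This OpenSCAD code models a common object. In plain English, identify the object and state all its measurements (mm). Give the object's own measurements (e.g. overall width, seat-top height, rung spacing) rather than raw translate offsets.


A fence section. Two 108×108 mm posts, 1358 mm tall, stand on the floor with a clear span of 2343 mm between their inner faces. Two horizontal rails of 108×65 mm section span the gap between the posts with their undersides at z = 164 mm and z = 1201 mm, flush with the posts' −y face. 8 pickets, each 67 mm wide, 17 mm thick and 1190 mm tall, are fixed to the +y face of the rails with their bottoms at z = 102 mm, spaced across the span with a 200 mm gap after the −x post and between neighbouring pickets, with 207 mm left before the +x post.


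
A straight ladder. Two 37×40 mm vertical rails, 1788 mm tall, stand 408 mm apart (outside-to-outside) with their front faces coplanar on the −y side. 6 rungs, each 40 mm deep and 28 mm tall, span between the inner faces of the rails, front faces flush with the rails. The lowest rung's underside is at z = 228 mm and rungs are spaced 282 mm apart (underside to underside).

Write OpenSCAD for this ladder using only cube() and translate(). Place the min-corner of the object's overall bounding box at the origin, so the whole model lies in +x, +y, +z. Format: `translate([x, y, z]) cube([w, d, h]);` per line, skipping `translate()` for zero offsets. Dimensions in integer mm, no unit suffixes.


// rung span = 408 - 2*37 = 334
// rung[k] z = 228 + k*282
cube([37, 40, 1788]);
translate([371, 0, 0]) cube([37, 40, 1788]);
translate([37, 0, 228]) cube([334, 40, 28]);
translate([37, 0, 510]) cube([334, 40, 28]);
translate([37, 0, 792]) cube([334, 40, 28]);
translate([37, 0, 1074]) cube([334, 40, 28]);
translate([37, 0, 1356]) cube([334, 40, 28]);
translate([37, 0, 1638]) cube([334, 40, 28]);


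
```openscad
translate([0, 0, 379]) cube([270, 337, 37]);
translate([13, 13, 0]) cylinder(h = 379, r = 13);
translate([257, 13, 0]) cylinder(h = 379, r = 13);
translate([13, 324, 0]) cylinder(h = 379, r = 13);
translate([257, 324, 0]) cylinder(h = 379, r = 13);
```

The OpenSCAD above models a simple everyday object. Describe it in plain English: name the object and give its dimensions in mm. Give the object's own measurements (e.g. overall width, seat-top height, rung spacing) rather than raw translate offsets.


A four-legged stool. The seat is a 270×337×37 mm slab whose top surface is at z = 416 mm; four round legs, each 26 mm in diameter, run from the floor (z = 0) to the underside of the seat, each leg's axis is inset half a diameter from the nearest pair of seat edges (so the leg's bounding box is flush with the corner).


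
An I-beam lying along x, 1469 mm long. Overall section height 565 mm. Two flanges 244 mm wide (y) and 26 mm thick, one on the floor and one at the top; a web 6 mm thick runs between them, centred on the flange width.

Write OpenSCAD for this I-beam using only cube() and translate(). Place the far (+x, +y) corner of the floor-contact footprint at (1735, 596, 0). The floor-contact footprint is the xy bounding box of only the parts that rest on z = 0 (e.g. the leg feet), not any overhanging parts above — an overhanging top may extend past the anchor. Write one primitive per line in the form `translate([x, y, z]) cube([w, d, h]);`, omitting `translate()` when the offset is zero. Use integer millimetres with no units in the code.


translate([266, 352, 0]) cube([1469, 244, 26]);
translate([266, 471, 26]) cube([1469, 6, 513]);
translate([266, 352, 539]) cube([1469, 244, 26]);


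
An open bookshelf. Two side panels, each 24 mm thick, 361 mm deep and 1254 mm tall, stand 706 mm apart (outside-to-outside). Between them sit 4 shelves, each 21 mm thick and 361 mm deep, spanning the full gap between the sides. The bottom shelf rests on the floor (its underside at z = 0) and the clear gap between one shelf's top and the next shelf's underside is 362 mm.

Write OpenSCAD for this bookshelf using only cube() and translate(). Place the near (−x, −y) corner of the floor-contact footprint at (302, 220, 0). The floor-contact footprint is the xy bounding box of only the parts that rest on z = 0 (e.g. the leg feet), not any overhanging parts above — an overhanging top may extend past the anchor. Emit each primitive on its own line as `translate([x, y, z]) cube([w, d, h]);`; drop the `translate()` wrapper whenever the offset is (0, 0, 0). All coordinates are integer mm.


translate([302, 220, 0]) cube([24, 361, 1254]);
translate([984, 220, 0]) cube([24, 361, 1254]);
translate([326, 220, 0]) cube([658, 361, 21]);
translate([326, 220, 383]) cube([658, 361, 21]);
translate([326, 220, 766]) cube([658, 361, 21]);
translate([326, 220, 1149]) cube([658, 361, 21]);


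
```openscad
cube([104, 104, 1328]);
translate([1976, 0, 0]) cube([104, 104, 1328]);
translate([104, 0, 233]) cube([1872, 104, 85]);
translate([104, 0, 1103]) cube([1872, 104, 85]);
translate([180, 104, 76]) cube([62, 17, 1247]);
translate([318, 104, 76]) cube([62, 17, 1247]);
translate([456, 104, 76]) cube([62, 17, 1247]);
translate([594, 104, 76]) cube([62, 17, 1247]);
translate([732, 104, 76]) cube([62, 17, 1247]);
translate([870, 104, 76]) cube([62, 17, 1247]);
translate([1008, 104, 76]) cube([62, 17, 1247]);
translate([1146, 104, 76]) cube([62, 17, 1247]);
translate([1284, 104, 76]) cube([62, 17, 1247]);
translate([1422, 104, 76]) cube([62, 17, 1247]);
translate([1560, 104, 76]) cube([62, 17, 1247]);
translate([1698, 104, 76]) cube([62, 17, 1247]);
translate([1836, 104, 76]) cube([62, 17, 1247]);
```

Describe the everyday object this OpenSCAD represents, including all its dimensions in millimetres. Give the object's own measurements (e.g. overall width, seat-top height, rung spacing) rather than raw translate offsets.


A fence section. Two 104×104 mm posts, 1328 mm tall, stand on the floor with a clear span of 1872 mm between their inner faces. Two horizontal rails of 104×85 mm section span the gap between the posts with their undersides at z = 233 mm and z = 1103 mm, flush with the posts' −y face. 13 pickets, each 62 mm wide, 17 mm thick and 1247 mm tall, are fixed to the +y face of the rails with their bottoms at z = 76 mm, spaced across the span with a 76 mm gap after the −x post and between neighbouring pickets, with 78 mm left before the +x post.


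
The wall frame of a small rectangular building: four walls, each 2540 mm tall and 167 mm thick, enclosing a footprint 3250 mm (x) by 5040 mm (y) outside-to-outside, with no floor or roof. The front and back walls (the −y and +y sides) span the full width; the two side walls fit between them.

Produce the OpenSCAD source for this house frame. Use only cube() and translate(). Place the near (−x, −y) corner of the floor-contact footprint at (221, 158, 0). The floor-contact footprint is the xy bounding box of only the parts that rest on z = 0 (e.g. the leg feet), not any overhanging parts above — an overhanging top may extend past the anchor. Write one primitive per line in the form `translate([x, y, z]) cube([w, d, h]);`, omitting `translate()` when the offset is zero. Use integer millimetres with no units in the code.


translate([221, 158, 0]) cube([3250, 167, 2540]);
translate([221, 5031, 0]) cube([3250, 167, 2540]);
translate([221, 325, 0]) cube([167, 4706, 2540]);
translate([3304, 325, 0]) cube([167, 4706, 2540]);


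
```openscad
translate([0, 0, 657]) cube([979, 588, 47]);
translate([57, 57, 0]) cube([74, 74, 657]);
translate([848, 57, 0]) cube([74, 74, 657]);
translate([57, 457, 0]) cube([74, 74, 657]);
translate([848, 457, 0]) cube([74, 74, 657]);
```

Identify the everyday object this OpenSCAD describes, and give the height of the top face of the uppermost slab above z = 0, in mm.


A table. The table height is 704 mm.

A 979×588×47 slab sits at z = 657 on four 74 mm square posts — a table. The top surface is at 657 + 47 = 704 mm.


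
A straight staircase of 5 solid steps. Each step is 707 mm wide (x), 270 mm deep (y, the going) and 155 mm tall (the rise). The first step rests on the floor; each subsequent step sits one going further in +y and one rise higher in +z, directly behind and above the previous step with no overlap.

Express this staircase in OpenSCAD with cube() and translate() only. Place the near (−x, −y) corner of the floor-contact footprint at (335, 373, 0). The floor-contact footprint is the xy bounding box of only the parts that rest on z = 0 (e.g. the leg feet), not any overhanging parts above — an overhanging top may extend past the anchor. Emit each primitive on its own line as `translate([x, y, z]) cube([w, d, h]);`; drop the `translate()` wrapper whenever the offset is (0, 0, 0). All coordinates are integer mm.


translate([335, 373, 0]) cube([707, 270, 155]);
translate([335, 643, 155]) cube([707, 270, 155]);
translate([335, 913, 310]) cube([707, 270, 155]);
translate([335, 1183, 465]) cube([707, 270, 155]);
translate([335, 1453, 620]) cube([707, 270, 155]);


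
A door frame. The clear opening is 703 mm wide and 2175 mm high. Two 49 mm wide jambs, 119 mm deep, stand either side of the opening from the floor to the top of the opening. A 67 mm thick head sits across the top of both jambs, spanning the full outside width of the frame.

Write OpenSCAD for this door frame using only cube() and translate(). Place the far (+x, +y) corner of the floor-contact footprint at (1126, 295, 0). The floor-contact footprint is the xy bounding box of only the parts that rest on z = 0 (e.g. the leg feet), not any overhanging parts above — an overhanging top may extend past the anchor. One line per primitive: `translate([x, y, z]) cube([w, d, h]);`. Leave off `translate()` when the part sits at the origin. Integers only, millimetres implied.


translate([325, 176, 0]) cube([49, 119, 2175]);
translate([1077, 176, 0]) cube([49, 119, 2175]);
translate([325, 176, 2175]) cube([801, 119, 67]);


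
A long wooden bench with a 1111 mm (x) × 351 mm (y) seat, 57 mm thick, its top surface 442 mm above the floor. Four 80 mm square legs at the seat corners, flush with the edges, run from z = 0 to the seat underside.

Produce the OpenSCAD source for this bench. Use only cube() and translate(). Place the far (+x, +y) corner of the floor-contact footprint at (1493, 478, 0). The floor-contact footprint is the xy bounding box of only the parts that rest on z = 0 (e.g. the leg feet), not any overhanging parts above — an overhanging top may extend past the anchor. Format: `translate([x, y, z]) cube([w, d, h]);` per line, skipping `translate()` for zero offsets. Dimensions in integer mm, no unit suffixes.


translate([382, 127, 385]) cube([1111, 351, 57]);
translate([382, 127, 0]) cube([80, 80, 385]);
translate([382, 398, 0]) cube([80, 80, 385]);
translate([1413, 127, 0]) cube([80, 80, 385]);
translate([1413, 398, 0]) cube([80, 80, 385]);


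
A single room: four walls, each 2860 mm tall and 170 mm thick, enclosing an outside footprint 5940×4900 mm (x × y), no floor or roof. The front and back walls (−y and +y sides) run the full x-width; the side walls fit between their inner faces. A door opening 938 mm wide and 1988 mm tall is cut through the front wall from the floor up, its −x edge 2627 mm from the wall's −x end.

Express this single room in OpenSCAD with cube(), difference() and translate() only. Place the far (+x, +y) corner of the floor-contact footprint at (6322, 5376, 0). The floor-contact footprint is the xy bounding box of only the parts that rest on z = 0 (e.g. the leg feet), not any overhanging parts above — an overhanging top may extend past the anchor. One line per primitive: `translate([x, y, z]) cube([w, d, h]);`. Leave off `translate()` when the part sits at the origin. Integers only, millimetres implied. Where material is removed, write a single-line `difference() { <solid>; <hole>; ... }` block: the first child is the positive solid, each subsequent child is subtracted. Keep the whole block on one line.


difference() { translate([382, 476, 0]) cube([5940, 170, 2860]); translate([3009, 476, 0]) cube([938, 170, 1988]); }
translate([382, 5206, 0]) cube([5940, 170, 2860]);
translate([382, 646, 0]) cube([170, 4560, 2860]);
translate([6152, 646, 0]) cube([170, 4560, 2860]);


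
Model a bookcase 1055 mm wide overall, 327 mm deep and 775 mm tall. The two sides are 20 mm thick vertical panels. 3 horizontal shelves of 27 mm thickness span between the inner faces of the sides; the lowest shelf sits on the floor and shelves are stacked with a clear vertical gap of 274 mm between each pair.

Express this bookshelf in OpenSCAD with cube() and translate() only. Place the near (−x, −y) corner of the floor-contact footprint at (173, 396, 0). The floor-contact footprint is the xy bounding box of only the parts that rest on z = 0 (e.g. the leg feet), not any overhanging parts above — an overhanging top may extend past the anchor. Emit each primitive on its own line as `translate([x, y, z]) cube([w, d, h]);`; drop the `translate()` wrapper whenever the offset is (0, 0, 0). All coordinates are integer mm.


translate([173, 396, 0]) cube([20, 327, 775]);
translate([1208, 396, 0]) cube([20, 327, 775]);
translate([193, 396, 0]) cube([1015, 327, 27]);
translate([193, 396, 301]) cube([1015, 327, 27]);
translate([193, 396, 602]) cube([1015, 327, 27]);


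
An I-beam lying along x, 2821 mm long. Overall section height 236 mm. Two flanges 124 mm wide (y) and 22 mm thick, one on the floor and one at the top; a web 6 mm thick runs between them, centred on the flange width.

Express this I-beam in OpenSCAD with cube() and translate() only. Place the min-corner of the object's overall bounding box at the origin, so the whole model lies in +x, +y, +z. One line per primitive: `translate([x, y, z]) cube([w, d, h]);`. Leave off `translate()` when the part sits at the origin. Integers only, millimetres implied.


cube([2821, 124, 22]);
translate([0, 59, 22]) cube([2821, 6, 192]);
translate([0, 0, 214]) cube([2821, 124, 22]);


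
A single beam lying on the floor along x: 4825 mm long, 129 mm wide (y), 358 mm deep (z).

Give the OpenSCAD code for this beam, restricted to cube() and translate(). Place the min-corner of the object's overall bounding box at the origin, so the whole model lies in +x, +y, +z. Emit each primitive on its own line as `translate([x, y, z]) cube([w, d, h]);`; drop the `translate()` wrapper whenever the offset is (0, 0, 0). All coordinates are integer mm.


cube([4825, 129, 358]);


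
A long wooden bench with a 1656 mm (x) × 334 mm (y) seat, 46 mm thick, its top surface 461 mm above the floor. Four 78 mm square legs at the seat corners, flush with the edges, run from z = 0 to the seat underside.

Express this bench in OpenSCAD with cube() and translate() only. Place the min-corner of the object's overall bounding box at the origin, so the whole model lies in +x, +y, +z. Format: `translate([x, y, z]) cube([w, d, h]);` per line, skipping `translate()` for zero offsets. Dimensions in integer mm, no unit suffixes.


translate([0, 0, 415]) cube([1656, 334, 46]);
cube([78, 78, 415]);
translate([0, 256, 0]) cube([78, 78, 415]);
translate([1578, 0, 0]) cube([78, 78, 415]);
translate([1578, 256, 0]) cube([78, 78, 415]);


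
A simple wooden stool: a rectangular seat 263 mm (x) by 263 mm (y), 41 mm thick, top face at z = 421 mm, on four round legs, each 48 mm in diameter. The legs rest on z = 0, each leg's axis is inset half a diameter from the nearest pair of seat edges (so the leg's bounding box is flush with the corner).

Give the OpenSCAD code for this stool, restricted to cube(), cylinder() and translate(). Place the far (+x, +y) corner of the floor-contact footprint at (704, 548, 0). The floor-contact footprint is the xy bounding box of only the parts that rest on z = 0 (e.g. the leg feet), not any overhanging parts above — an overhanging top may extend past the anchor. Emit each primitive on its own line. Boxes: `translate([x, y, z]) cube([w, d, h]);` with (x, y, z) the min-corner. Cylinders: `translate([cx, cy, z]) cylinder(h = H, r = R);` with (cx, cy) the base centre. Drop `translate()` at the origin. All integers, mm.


translate([441, 285, 380]) cube([263, 263, 41]);
translate([465, 309, 0]) cylinder(h = 380, r = 24);
translate([680, 309, 0]) cylinder(h = 380, r = 24);
translate([465, 524, 0]) cylinder(h = 380, r = 24);
translate([680, 524, 0]) cylinder(h = 380, r = 24);


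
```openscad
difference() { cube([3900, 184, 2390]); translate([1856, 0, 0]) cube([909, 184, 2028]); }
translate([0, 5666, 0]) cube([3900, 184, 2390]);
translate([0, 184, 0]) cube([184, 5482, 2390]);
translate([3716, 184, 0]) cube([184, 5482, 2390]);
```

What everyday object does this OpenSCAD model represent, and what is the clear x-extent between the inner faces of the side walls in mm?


A single room. The interior width is 3532 mm.

Four walls enclosing a rectangle with a door in the front wall — a room. Outside width 3900 minus two 184 mm walls gives 3532 mm.


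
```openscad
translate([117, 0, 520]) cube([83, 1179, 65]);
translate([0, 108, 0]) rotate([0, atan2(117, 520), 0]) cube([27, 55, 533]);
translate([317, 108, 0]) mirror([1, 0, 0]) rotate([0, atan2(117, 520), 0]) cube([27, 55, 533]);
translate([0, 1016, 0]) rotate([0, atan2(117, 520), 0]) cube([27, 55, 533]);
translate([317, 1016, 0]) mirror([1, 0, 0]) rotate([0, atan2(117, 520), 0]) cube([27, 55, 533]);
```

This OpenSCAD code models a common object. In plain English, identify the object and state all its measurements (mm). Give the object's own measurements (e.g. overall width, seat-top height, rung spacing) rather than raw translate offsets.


A sawhorse. A 83×1179×65 mm beam (x, y, z) sits on two A-frame leg pairs. Each pair is two raked legs of 27×55 mm section (55 mm along y) splaying symmetrically in x. Each leg rises 520 mm vertically over 117 mm of horizontal reach and is 533 mm long along its own axis. Every leg's outer bottom edge rests on the floor and its outer top edge meets a bottom edge of the beam — the left legs (tilting toward +x) meet the beam's −x bottom edge, the right legs (their mirror images, tilting toward −x) meet its +x bottom edge — so the leg tops tuck under the beam, the beam's underside is 520 mm above the floor, and the feet are 317 mm apart outside-to-outside with the beam centred between them. The two leg pairs are set in 108 mm from either end of the beam.


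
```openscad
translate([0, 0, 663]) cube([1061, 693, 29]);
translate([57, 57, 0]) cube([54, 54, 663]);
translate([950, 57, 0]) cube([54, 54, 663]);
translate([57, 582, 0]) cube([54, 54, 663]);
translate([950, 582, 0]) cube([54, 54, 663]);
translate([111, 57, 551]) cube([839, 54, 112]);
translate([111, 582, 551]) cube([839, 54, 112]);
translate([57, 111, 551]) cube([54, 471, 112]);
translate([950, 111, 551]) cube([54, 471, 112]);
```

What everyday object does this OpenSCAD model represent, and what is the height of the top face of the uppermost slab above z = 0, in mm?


A table. The table height is 692 mm.

A 1061×693×29 slab sits at z = 663 on four 54 mm square posts — a table. The top surface is at 663 + 29 = 692 mm.


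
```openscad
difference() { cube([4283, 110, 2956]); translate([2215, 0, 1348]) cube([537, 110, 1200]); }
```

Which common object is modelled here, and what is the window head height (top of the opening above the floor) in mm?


A wall with a window opening. The window head height is 2548 mm.

A wall with a rectangular opening subtracted — a window. Sill at z = 1348, opening 1200 mm tall, so the head is at 1348 + 1200 = 2548 mm.


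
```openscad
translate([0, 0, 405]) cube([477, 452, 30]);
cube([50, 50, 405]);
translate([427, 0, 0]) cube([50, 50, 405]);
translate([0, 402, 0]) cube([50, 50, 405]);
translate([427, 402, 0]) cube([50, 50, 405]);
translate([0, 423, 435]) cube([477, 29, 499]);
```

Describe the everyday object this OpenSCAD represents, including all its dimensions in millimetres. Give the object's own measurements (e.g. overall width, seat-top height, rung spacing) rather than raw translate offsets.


A chair. The seat is a 477×452×30 mm slab with its top at z = 435 mm, on four 50×50 mm corner legs (flush with the seat edges, standing on z = 0). A flat backrest 29 mm thick, 499 mm tall, spans the full seat width and rises from the seat top along its +y edge, rear face flush with the rear of the seat.


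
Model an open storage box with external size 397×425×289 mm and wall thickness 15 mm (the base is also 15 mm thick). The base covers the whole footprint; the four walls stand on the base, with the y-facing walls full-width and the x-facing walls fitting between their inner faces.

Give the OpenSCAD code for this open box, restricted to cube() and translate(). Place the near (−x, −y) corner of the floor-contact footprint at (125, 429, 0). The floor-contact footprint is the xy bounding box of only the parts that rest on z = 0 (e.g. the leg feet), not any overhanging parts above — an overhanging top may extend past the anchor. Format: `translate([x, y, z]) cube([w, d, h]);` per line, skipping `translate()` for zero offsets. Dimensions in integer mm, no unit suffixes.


translate([125, 429, 0]) cube([397, 425, 15]);
translate([125, 429, 15]) cube([397, 15, 274]);
translate([125, 839, 15]) cube([397, 15, 274]);
translate([125, 444, 15]) cube([15, 395, 274]);
translate([507, 444, 15]) cube([15, 395, 274]);


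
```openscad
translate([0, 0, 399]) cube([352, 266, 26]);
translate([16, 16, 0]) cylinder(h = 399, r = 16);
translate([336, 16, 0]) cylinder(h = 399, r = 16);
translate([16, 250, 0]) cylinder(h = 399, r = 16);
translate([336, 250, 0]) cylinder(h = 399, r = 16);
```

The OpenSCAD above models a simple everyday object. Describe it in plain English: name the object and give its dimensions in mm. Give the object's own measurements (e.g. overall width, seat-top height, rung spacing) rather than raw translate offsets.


A simple wooden stool: a rectangular seat 352 mm (x) by 266 mm (y), 26 mm thick, top face at z = 425 mm, on four round legs, each 32 mm in diameter. The legs rest on z = 0, each leg's axis is inset half a diameter from the nearest pair of seat edges (so the leg's bounding box is flush with the corner).


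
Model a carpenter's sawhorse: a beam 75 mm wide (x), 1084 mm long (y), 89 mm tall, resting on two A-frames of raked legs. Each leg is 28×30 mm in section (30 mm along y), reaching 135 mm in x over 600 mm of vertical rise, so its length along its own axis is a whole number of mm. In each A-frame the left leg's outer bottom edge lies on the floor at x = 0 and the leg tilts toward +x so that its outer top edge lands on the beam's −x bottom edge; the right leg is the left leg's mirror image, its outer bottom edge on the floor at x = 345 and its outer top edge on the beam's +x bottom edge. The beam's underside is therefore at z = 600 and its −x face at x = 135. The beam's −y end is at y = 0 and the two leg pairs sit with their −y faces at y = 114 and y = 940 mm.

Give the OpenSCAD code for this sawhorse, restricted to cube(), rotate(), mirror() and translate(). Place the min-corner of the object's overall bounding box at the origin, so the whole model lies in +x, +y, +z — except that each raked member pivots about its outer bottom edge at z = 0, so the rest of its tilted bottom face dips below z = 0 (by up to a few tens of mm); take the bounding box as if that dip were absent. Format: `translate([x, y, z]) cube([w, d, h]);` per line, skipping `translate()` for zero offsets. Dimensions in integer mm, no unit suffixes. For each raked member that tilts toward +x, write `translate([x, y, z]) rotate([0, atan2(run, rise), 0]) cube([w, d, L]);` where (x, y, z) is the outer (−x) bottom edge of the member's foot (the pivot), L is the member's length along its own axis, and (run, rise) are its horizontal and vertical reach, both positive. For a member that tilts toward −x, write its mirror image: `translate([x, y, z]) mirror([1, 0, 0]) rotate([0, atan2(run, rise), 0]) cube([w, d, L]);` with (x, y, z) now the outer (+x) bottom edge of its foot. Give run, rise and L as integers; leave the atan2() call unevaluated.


translate([135, 0, 600]) cube([75, 1084, 89]);
translate([0, 114, 0]) rotate([0, atan2(135, 600), 0]) cube([28, 30, 615]);
translate([345, 114, 0]) mirror([1, 0, 0]) rotate([0, atan2(135, 600), 0]) cube([28, 30, 615]);
translate([0, 940, 0]) rotate([0, atan2(135, 600), 0]) cube([28, 30, 615]);
translate([345, 940, 0]) mirror([1, 0, 0]) rotate([0, atan2(135, 600), 0]) cube([28, 30, 615]);


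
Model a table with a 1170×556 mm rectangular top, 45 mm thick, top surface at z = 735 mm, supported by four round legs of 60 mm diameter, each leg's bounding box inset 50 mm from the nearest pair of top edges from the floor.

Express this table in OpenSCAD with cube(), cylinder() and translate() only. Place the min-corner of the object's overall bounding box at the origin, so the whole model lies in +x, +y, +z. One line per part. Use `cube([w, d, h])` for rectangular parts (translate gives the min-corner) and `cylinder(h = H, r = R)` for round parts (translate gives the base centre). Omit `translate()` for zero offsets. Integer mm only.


translate([0, 0, 690]) cube([1170, 556, 45]);
translate([80, 80, 0]) cylinder(h = 690, r = 30);
translate([1090, 80, 0]) cylinder(h = 690, r = 30);
translate([80, 476, 0]) cylinder(h = 690, r = 30);
translate([1090, 476, 0]) cylinder(h = 690, r = 30);


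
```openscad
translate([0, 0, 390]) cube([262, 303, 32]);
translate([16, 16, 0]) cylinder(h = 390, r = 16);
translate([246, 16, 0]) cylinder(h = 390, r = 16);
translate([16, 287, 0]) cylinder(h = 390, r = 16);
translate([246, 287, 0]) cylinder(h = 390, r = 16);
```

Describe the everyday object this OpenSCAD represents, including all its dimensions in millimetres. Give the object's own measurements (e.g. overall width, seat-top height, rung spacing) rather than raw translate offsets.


A simple wooden stool: a rectangular seat 262 mm (x) by 303 mm (y), 32 mm thick, top face at z = 422 mm, on four round legs, each 32 mm in diameter. The legs rest on z = 0, each leg's axis is inset half a diameter from the nearest pair of seat edges (so the leg's bounding box is flush with the corner).


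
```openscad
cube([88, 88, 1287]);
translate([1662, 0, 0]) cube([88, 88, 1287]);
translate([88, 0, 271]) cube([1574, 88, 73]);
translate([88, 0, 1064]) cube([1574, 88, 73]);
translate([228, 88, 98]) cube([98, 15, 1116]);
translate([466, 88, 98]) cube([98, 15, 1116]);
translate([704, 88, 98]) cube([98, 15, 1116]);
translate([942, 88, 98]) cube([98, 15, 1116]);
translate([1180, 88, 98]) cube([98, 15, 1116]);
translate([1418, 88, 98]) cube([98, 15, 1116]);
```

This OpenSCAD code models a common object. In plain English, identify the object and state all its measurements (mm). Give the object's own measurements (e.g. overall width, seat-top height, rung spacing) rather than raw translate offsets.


A fence section. Two 88×88 mm posts, 1287 mm tall, stand on the floor with a clear span of 1574 mm between their inner faces. Two horizontal rails of 88×73 mm section span the gap between the posts with their undersides at z = 271 mm and z = 1064 mm, flush with the posts' −y face. 6 pickets, each 98 mm wide, 15 mm thick and 1116 mm tall, are fixed to the +y face of the rails with their bottoms at z = 98 mm, spaced across the span with a 140 mm gap after the −x post and between neighbouring pickets, with 146 mm left before the +x post.


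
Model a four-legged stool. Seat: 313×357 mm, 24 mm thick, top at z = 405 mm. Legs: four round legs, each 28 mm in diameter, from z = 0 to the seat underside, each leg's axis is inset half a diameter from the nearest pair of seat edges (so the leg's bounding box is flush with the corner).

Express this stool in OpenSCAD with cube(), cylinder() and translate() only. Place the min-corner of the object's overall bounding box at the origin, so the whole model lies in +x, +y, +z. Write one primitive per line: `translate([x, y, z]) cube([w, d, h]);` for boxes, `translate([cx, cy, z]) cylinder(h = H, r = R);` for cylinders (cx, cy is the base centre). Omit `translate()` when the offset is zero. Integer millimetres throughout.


translate([0, 0, 381]) cube([313, 357, 24]);
translate([14, 14, 0]) cylinder(h = 381, r = 14);
translate([299, 14, 0]) cylinder(h = 381, r = 14);
translate([14, 343, 0]) cylinder(h = 381, r = 14);
translate([299, 343, 0]) cylinder(h = 381, r = 14);


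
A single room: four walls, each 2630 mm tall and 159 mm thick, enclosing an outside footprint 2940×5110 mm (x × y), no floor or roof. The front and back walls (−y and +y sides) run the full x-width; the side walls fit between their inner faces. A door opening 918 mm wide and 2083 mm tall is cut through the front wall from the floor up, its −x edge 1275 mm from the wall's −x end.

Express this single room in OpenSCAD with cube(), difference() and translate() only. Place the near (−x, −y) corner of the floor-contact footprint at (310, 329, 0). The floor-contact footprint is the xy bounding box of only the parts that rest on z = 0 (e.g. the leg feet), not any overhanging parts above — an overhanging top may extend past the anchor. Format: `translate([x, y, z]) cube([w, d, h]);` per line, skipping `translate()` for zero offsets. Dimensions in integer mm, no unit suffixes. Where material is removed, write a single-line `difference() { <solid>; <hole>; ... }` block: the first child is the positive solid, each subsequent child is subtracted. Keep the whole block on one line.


difference() { translate([310, 329, 0]) cube([2940, 159, 2630]); translate([1585, 329, 0]) cube([918, 159, 2083]); }
translate([310, 5280, 0]) cube([2940, 159, 2630]);
translate([310, 488, 0]) cube([159, 4792, 2630]);
translate([3091, 488, 0]) cube([159, 4792, 2630]);


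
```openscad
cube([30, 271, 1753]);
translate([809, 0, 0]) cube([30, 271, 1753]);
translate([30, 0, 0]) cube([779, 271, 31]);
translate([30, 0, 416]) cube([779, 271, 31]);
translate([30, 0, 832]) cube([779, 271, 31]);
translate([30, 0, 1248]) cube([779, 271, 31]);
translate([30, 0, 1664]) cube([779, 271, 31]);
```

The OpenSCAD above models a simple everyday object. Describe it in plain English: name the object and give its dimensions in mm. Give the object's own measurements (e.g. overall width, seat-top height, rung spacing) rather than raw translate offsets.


An open bookshelf. Two side panels, each 30 mm thick, 271 mm deep and 1753 mm tall, stand 839 mm apart (outside-to-outside). Between them sit 5 shelves, each 31 mm thick and 271 mm deep, spanning the full gap between the sides. The bottom shelf rests on the floor (its underside at z = 0) and the clear gap between one shelf's top and the next shelf's underside is 385 mm.


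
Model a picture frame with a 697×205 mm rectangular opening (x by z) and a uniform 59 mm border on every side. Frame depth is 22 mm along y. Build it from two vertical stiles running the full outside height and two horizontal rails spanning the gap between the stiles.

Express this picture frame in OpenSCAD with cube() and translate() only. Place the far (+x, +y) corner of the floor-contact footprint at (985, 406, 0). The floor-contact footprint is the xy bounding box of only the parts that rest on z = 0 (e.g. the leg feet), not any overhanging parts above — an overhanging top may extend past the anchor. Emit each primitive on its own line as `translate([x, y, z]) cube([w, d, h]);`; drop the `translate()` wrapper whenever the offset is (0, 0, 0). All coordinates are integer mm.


translate([170, 384, 0]) cube([59, 22, 323]);
translate([926, 384, 0]) cube([59, 22, 323]);
translate([229, 384, 0]) cube([697, 22, 59]);
translate([229, 384, 264]) cube([697, 22, 59]);


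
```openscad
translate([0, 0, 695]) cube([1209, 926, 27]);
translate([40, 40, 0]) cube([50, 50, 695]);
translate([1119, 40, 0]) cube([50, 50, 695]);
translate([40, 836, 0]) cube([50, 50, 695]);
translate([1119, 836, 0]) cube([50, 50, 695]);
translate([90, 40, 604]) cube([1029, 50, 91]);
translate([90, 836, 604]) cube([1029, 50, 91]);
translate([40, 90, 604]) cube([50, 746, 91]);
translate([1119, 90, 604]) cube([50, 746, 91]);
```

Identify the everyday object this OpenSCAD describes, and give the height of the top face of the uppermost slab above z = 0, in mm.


A table. The table height is 722 mm.

A 1209×926×27 slab sits at z = 695 on four 50 mm square posts — a table. The top surface is at 695 + 27 = 722 mm.


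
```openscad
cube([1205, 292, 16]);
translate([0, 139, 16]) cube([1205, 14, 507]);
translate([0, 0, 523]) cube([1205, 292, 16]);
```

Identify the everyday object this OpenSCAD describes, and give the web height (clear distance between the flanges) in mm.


An I-beam. The web height is 507 mm.

Two wide flanges with a thin centred web — an I-beam. Overall 539 mm minus two 16 mm flanges gives a web of 539 − 2·16 = 507 mm.


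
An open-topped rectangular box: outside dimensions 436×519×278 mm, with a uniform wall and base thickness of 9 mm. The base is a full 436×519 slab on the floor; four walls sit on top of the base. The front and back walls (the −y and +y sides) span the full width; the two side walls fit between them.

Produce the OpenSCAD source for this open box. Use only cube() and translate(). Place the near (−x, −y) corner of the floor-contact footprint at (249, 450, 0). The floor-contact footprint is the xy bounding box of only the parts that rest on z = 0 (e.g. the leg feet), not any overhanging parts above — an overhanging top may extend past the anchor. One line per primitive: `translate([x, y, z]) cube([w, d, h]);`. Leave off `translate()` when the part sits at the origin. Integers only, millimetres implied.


translate([249, 450, 0]) cube([436, 519, 9]);
translate([249, 450, 9]) cube([436, 9, 269]);
translate([249, 960, 9]) cube([436, 9, 269]);
translate([249, 459, 9]) cube([9, 501, 269]);
translate([676, 459, 9]) cube([9, 501, 269]);


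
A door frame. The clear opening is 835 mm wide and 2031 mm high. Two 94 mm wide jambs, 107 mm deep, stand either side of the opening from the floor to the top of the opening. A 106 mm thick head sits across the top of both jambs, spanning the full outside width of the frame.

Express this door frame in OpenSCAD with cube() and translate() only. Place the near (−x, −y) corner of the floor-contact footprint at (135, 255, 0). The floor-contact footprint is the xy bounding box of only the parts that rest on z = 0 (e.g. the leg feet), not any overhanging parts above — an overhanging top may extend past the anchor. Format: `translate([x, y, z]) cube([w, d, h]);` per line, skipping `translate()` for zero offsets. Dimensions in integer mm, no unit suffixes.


translate([135, 255, 0]) cube([94, 107, 2031]);
translate([1064, 255, 0]) cube([94, 107, 2031]);
translate([135, 255, 2031]) cube([1023, 107, 106]);
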